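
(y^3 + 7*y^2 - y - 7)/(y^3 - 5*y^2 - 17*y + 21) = (y^2 + 8*y + 7)/(y^2 - 4*y - 21)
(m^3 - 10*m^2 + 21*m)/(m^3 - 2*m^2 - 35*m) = (m - 3)/(m + 5)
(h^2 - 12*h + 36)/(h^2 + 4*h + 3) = (h^2 - 12*h + 36)/(h^2 + 4*h + 3)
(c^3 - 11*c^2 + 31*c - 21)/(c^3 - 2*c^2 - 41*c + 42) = (c - 3)/(c + 6)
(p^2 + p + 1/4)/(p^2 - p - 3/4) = (2*p + 1)/(2*p - 3)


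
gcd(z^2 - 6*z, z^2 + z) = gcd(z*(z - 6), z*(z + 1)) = z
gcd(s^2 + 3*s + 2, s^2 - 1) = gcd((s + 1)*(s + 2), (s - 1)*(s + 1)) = s + 1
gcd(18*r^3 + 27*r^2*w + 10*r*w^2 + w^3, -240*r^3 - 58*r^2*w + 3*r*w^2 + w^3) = 6*r + w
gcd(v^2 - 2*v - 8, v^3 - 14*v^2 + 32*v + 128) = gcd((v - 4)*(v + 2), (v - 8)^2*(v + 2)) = v + 2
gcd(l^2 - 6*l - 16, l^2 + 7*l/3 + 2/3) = l + 2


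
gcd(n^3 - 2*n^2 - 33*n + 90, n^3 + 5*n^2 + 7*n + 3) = 1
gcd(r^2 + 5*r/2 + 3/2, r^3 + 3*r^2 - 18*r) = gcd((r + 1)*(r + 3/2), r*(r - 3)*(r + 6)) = 1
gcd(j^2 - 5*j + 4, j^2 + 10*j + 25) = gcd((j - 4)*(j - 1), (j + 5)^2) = 1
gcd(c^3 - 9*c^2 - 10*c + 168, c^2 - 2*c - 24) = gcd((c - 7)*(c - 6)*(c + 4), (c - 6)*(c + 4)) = c^2 - 2*c - 24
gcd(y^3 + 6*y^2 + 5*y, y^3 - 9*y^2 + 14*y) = y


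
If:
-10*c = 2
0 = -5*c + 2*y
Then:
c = -1/5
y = -1/2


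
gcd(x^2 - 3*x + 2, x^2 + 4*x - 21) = 1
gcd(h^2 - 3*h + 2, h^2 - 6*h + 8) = h - 2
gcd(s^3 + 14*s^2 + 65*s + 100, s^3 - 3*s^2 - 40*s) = s + 5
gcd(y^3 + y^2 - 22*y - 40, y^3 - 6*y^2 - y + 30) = y^2 - 3*y - 10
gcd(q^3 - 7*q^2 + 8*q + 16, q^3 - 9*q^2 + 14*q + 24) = q^2 - 3*q - 4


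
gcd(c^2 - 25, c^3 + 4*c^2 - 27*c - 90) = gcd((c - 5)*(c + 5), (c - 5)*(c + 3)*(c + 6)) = c - 5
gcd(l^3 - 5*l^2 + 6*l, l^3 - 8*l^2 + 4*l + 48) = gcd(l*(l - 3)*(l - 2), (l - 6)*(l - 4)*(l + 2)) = 1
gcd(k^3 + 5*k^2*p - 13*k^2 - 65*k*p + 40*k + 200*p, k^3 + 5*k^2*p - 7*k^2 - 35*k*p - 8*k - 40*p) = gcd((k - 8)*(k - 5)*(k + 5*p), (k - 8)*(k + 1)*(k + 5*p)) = k^2 + 5*k*p - 8*k - 40*p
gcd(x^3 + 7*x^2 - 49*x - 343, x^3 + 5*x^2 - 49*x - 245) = x^2 - 49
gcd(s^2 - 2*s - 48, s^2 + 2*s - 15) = 1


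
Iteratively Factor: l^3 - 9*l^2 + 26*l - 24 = (l - 2)*(l^2 - 7*l + 12) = (l - 4)*(l - 2)*(l - 3)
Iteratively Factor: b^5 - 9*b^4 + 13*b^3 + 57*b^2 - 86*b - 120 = (b + 1)*(b^4 - 10*b^3 + 23*b^2 + 34*b - 120) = (b - 4)*(b + 1)*(b^3 - 6*b^2 - b + 30) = (b - 5)*(b - 4)*(b + 1)*(b^2 - b - 6) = (b - 5)*(b - 4)*(b + 1)*(b + 2)*(b - 3)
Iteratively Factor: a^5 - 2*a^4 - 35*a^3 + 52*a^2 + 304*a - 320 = (a + 4)*(a^4 - 6*a^3 - 11*a^2 + 96*a - 80) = (a + 4)^2*(a^3 - 10*a^2 + 29*a - 20) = (a - 1)*(a + 4)^2*(a^2 - 9*a + 20) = (a - 5)*(a - 1)*(a + 4)^2*(a - 4)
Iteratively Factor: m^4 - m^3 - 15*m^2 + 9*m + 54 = (m + 3)*(m^3 - 4*m^2 - 3*m + 18) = (m - 3)*(m + 3)*(m^2 - m - 6) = (m - 3)*(m + 2)*(m + 3)*(m - 3)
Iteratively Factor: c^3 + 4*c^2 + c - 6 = (c - 1)*(c^2 + 5*c + 6) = (c - 1)*(c + 3)*(c + 2)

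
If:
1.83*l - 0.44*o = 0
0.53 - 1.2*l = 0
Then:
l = 0.44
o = 1.84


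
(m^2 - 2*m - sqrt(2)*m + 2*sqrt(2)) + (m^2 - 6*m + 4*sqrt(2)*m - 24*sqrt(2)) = 2*m^2 - 8*m + 3*sqrt(2)*m - 22*sqrt(2)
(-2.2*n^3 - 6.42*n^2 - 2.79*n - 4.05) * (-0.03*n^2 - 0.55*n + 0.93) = 0.066*n^5 + 1.4026*n^4 + 1.5687*n^3 - 4.3146*n^2 - 0.3672*n - 3.7665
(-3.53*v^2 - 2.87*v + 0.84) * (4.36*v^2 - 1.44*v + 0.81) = -15.3908*v^4 - 7.43*v^3 + 4.9359*v^2 - 3.5343*v + 0.6804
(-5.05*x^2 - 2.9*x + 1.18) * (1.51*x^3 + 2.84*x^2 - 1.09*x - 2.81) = -7.6255*x^5 - 18.721*x^4 - 0.949699999999999*x^3 + 20.7027*x^2 + 6.8628*x - 3.3158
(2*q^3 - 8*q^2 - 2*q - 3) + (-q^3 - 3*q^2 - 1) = q^3 - 11*q^2 - 2*q - 4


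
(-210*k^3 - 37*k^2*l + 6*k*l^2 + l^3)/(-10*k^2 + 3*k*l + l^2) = (42*k^2 - k*l - l^2)/(2*k - l)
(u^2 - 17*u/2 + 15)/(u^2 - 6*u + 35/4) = 2*(u - 6)/(2*u - 7)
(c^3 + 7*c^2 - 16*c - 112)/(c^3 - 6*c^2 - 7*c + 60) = (c^2 + 11*c + 28)/(c^2 - 2*c - 15)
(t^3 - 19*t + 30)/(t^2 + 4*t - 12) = (t^2 + 2*t - 15)/(t + 6)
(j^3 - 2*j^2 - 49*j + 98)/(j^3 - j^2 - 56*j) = (j^2 - 9*j + 14)/(j*(j - 8))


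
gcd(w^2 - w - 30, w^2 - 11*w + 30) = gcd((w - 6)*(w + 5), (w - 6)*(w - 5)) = w - 6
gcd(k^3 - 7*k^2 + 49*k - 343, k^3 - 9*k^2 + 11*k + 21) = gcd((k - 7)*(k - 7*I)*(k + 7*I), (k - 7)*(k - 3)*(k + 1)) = k - 7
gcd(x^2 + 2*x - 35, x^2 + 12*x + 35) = x + 7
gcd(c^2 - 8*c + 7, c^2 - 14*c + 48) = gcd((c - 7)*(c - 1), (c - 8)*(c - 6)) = 1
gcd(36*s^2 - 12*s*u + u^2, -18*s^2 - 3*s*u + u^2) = 6*s - u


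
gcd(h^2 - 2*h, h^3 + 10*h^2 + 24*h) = h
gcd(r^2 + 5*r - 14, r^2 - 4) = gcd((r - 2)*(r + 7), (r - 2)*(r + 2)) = r - 2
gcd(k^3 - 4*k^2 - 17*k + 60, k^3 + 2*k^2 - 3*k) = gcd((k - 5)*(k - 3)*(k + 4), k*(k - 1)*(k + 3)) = 1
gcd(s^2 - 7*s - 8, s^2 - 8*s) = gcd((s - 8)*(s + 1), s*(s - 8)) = s - 8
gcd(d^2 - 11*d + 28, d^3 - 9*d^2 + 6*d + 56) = d^2 - 11*d + 28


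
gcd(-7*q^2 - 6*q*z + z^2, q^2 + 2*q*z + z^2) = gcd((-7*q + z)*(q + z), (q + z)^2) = q + z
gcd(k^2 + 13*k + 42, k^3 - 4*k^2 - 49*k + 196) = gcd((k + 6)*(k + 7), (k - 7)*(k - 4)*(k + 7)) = k + 7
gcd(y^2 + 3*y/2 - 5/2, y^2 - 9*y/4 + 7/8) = 1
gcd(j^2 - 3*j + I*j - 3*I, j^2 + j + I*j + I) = j + I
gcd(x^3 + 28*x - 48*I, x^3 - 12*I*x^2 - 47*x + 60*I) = x - 4*I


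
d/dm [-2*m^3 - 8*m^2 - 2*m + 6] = -6*m^2 - 16*m - 2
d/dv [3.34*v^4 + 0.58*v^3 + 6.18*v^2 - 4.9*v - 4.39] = 13.36*v^3 + 1.74*v^2 + 12.36*v - 4.9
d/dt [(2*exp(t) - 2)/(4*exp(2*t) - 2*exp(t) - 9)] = (-8*exp(2*t) + 16*exp(t) - 22)*exp(t)/(16*exp(4*t) - 16*exp(3*t) - 68*exp(2*t) + 36*exp(t) + 81)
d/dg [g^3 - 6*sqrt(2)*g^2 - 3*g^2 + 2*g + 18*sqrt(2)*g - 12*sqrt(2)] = 3*g^2 - 12*sqrt(2)*g - 6*g + 2 + 18*sqrt(2)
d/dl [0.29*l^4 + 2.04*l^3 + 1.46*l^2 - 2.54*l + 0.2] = 1.16*l^3 + 6.12*l^2 + 2.92*l - 2.54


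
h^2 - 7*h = h*(h - 7)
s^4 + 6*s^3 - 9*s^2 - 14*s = s*(s - 2)*(s + 1)*(s + 7)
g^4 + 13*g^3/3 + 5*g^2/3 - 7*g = g*(g - 1)*(g + 7/3)*(g + 3)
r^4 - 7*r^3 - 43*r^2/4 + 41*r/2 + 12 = (r - 8)*(r - 3/2)*(r + 1/2)*(r + 2)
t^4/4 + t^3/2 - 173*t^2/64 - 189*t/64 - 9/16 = (t/4 + 1)*(t - 3)*(t + 1/4)*(t + 3/4)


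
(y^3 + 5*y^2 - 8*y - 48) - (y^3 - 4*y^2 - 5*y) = 9*y^2 - 3*y - 48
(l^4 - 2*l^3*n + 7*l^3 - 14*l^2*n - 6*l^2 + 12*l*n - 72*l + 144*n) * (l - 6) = l^5 - 2*l^4*n + l^4 - 2*l^3*n - 48*l^3 + 96*l^2*n - 36*l^2 + 72*l*n + 432*l - 864*n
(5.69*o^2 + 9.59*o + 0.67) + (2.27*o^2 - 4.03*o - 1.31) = 7.96*o^2 + 5.56*o - 0.64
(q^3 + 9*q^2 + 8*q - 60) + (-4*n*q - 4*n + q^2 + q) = -4*n*q - 4*n + q^3 + 10*q^2 + 9*q - 60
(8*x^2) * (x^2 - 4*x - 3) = 8*x^4 - 32*x^3 - 24*x^2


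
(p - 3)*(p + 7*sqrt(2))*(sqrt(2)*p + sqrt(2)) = sqrt(2)*p^3 - 2*sqrt(2)*p^2 + 14*p^2 - 28*p - 3*sqrt(2)*p - 42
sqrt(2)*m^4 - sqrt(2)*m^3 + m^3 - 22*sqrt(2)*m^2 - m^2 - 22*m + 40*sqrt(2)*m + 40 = (m - 4)*(m - 2)*(m + 5)*(sqrt(2)*m + 1)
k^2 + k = k*(k + 1)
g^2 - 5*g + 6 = (g - 3)*(g - 2)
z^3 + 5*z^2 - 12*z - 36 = (z - 3)*(z + 2)*(z + 6)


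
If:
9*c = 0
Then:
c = 0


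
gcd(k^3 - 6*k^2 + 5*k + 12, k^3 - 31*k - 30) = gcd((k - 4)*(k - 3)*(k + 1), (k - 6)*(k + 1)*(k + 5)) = k + 1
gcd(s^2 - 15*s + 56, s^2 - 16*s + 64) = s - 8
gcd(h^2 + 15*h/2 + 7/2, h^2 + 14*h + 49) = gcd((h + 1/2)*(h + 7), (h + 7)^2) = h + 7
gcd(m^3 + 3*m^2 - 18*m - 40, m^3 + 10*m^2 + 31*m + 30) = m^2 + 7*m + 10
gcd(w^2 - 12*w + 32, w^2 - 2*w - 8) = w - 4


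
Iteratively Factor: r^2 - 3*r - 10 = (r + 2)*(r - 5)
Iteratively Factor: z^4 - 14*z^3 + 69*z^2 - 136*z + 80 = (z - 4)*(z^3 - 10*z^2 + 29*z - 20) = (z - 4)^2*(z^2 - 6*z + 5) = (z - 4)^2*(z - 1)*(z - 5)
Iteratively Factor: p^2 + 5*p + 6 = (p + 2)*(p + 3)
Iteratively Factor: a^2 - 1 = (a - 1)*(a + 1)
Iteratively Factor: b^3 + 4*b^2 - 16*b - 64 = (b - 4)*(b^2 + 8*b + 16) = (b - 4)*(b + 4)*(b + 4)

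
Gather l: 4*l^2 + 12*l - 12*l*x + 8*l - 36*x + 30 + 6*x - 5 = 4*l^2 + l*(20 - 12*x) - 30*x + 25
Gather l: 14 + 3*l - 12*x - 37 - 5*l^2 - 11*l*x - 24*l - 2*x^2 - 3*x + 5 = -5*l^2 + l*(-11*x - 21) - 2*x^2 - 15*x - 18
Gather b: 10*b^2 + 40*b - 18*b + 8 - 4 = 10*b^2 + 22*b + 4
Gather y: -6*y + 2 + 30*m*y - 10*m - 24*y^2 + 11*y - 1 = -10*m - 24*y^2 + y*(30*m + 5) + 1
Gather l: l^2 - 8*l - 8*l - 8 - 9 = l^2 - 16*l - 17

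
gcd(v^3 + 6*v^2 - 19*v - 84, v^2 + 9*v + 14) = v + 7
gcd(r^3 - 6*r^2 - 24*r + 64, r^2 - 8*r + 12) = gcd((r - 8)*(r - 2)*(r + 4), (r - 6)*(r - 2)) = r - 2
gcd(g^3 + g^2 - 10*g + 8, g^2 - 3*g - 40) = 1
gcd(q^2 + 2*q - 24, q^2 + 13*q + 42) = q + 6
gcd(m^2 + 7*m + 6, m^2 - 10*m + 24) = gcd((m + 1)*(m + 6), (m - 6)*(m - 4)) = 1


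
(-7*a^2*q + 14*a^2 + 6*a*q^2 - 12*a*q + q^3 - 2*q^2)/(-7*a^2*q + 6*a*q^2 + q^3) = (q - 2)/q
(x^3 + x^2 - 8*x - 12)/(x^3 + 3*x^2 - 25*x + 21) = (x^2 + 4*x + 4)/(x^2 + 6*x - 7)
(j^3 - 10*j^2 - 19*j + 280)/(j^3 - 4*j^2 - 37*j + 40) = (j - 7)/(j - 1)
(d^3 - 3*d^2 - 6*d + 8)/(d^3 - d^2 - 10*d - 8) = (d - 1)/(d + 1)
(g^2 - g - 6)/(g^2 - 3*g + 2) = (g^2 - g - 6)/(g^2 - 3*g + 2)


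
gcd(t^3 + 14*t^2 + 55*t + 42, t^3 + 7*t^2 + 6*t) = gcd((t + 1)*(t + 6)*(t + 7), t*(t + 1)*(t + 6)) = t^2 + 7*t + 6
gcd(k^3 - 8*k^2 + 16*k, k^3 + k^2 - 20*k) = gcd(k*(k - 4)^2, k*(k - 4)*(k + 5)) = k^2 - 4*k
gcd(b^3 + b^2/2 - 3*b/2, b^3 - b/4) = b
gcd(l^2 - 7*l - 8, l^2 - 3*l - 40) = l - 8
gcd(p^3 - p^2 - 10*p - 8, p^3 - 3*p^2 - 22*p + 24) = 1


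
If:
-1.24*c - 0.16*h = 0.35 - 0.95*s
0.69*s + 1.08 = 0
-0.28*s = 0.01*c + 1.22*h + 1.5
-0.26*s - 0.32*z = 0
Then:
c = -1.37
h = -0.86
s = -1.57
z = 1.27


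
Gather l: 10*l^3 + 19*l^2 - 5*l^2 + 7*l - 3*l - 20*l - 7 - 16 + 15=10*l^3 + 14*l^2 - 16*l - 8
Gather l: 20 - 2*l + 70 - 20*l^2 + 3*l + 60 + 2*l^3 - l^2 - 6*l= 2*l^3 - 21*l^2 - 5*l + 150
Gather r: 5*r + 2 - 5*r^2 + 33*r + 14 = -5*r^2 + 38*r + 16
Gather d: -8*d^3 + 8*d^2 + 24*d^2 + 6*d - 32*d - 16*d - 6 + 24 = -8*d^3 + 32*d^2 - 42*d + 18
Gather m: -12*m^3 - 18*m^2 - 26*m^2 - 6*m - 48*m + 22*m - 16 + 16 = -12*m^3 - 44*m^2 - 32*m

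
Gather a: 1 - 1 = 0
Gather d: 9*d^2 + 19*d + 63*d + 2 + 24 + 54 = 9*d^2 + 82*d + 80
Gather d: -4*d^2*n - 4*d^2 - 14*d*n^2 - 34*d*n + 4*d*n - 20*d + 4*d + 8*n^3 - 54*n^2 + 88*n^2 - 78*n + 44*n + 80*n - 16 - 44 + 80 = d^2*(-4*n - 4) + d*(-14*n^2 - 30*n - 16) + 8*n^3 + 34*n^2 + 46*n + 20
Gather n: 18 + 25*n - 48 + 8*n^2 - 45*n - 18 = 8*n^2 - 20*n - 48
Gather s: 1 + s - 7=s - 6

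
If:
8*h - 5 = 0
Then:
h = 5/8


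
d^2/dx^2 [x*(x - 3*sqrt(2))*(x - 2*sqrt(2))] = 6*x - 10*sqrt(2)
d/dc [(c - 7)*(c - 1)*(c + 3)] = 3*c^2 - 10*c - 17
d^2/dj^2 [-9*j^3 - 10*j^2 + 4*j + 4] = -54*j - 20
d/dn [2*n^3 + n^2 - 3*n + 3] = 6*n^2 + 2*n - 3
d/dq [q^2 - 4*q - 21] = 2*q - 4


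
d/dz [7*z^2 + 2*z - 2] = 14*z + 2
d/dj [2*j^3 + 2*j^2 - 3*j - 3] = 6*j^2 + 4*j - 3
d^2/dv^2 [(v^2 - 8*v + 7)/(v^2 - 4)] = 2*(-8*v^3 + 33*v^2 - 96*v + 44)/(v^6 - 12*v^4 + 48*v^2 - 64)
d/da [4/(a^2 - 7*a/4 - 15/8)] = 64*(7 - 8*a)/(-8*a^2 + 14*a + 15)^2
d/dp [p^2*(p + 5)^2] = 2*p*(p + 5)*(2*p + 5)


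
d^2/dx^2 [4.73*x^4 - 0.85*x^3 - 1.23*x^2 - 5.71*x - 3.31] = 56.76*x^2 - 5.1*x - 2.46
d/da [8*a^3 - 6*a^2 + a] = 24*a^2 - 12*a + 1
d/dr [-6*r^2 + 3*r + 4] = 3 - 12*r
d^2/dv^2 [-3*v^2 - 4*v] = -6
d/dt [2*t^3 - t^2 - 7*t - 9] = 6*t^2 - 2*t - 7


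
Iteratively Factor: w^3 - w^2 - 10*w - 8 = (w + 2)*(w^2 - 3*w - 4) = (w - 4)*(w + 2)*(w + 1)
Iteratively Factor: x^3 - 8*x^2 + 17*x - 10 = (x - 2)*(x^2 - 6*x + 5) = (x - 5)*(x - 2)*(x - 1)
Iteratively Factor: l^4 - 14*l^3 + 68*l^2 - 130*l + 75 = (l - 3)*(l^3 - 11*l^2 + 35*l - 25) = (l - 5)*(l - 3)*(l^2 - 6*l + 5) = (l - 5)*(l - 3)*(l - 1)*(l - 5)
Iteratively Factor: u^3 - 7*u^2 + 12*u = (u)*(u^2 - 7*u + 12) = u*(u - 3)*(u - 4)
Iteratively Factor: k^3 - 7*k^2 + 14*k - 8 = (k - 2)*(k^2 - 5*k + 4) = (k - 4)*(k - 2)*(k - 1)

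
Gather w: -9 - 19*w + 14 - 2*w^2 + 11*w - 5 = -2*w^2 - 8*w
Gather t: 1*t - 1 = t - 1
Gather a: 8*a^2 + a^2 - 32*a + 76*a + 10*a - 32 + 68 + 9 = 9*a^2 + 54*a + 45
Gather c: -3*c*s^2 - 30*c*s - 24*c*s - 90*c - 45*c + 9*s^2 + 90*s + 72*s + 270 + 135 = c*(-3*s^2 - 54*s - 135) + 9*s^2 + 162*s + 405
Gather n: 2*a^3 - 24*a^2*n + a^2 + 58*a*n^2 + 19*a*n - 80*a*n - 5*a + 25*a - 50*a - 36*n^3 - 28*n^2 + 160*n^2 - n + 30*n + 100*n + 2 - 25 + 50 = 2*a^3 + a^2 - 30*a - 36*n^3 + n^2*(58*a + 132) + n*(-24*a^2 - 61*a + 129) + 27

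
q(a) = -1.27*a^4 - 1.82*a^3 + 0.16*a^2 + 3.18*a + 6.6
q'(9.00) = -4139.52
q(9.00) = -9611.07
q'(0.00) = 3.18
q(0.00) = 6.60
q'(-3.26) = 120.11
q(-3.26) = -82.45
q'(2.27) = -83.65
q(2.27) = -40.37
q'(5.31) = -909.66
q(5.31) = -1254.17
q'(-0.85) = 2.08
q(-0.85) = 4.47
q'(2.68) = -132.96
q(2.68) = -84.28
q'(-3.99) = 237.67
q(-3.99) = -209.81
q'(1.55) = -28.36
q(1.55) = -2.19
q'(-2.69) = 61.69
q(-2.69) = -31.87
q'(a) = -5.08*a^3 - 5.46*a^2 + 0.32*a + 3.18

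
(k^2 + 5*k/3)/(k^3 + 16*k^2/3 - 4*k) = (3*k + 5)/(3*k^2 + 16*k - 12)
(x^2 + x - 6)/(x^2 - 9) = (x - 2)/(x - 3)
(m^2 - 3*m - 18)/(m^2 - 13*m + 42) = (m + 3)/(m - 7)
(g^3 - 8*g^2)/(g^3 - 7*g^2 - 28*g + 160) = g^2/(g^2 + g - 20)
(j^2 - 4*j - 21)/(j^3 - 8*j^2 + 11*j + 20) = (j^2 - 4*j - 21)/(j^3 - 8*j^2 + 11*j + 20)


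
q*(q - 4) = q^2 - 4*q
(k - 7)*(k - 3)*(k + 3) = k^3 - 7*k^2 - 9*k + 63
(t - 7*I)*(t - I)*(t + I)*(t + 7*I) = t^4 + 50*t^2 + 49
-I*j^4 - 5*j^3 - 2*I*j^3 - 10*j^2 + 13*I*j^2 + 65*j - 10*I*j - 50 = (j - 2)*(j + 5)*(j - 5*I)*(-I*j + I)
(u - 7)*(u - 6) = u^2 - 13*u + 42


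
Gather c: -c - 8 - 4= -c - 12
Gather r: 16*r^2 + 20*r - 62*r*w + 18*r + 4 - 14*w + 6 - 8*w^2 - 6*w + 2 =16*r^2 + r*(38 - 62*w) - 8*w^2 - 20*w + 12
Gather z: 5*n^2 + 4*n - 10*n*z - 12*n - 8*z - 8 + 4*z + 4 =5*n^2 - 8*n + z*(-10*n - 4) - 4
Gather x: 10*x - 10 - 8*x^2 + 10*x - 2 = -8*x^2 + 20*x - 12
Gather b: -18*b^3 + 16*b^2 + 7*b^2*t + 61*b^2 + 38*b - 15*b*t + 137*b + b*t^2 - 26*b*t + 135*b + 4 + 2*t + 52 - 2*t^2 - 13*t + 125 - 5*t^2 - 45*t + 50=-18*b^3 + b^2*(7*t + 77) + b*(t^2 - 41*t + 310) - 7*t^2 - 56*t + 231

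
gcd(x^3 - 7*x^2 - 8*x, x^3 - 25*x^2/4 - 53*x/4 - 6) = x^2 - 7*x - 8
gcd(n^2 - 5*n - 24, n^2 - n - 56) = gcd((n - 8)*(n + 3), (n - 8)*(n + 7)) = n - 8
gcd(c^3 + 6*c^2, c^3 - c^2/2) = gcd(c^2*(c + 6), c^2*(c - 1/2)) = c^2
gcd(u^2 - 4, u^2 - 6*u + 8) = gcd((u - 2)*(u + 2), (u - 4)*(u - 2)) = u - 2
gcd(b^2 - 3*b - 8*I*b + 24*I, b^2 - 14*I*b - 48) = b - 8*I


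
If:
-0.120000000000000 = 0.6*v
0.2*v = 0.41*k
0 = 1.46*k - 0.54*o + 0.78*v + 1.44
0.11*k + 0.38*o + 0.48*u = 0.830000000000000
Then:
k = -0.10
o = 2.11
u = 0.08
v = -0.20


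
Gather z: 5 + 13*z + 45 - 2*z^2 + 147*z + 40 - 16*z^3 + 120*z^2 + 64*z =-16*z^3 + 118*z^2 + 224*z + 90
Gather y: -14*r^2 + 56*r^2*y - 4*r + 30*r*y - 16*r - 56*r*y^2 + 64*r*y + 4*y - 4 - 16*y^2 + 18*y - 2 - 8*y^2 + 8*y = -14*r^2 - 20*r + y^2*(-56*r - 24) + y*(56*r^2 + 94*r + 30) - 6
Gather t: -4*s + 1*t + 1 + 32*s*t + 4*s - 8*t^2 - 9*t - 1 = -8*t^2 + t*(32*s - 8)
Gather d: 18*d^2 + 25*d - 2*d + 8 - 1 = 18*d^2 + 23*d + 7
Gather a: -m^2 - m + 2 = -m^2 - m + 2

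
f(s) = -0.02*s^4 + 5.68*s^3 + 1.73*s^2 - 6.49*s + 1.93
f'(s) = -0.08*s^3 + 17.04*s^2 + 3.46*s - 6.49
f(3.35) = 210.63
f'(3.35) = 193.32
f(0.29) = 0.33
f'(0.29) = -4.06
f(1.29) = 8.57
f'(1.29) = 26.16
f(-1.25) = 1.60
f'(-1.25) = 15.97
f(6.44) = 1514.55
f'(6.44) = 701.14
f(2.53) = 87.75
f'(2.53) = 110.04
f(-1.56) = -5.42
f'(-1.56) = 29.88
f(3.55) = 251.63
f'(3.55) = 216.96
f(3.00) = 149.77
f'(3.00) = 155.09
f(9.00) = 4093.15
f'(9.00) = 1346.57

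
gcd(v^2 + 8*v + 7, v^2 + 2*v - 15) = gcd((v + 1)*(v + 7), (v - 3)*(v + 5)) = 1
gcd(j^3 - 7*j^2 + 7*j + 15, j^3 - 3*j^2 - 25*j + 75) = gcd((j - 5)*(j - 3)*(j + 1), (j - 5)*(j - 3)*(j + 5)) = j^2 - 8*j + 15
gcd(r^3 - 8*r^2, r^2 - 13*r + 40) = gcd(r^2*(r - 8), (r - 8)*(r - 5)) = r - 8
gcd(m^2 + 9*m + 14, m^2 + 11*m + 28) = m + 7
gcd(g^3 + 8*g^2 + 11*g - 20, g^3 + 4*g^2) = g + 4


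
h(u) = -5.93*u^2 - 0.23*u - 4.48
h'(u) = -11.86*u - 0.23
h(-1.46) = -16.78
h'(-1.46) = 17.09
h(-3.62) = -81.36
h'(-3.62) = 42.70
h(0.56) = -6.47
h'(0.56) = -6.87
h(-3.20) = -64.47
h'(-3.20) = 37.72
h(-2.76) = -49.02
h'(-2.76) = 32.50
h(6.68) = -270.63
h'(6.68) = -79.45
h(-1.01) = -10.30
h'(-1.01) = 11.75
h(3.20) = -65.94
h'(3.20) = -38.18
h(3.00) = -58.54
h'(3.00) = -35.81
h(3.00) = -58.54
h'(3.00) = -35.81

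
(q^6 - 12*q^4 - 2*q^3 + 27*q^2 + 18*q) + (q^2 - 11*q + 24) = q^6 - 12*q^4 - 2*q^3 + 28*q^2 + 7*q + 24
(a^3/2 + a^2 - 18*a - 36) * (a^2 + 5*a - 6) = a^5/2 + 7*a^4/2 - 16*a^3 - 132*a^2 - 72*a + 216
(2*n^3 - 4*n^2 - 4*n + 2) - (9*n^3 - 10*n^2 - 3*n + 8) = -7*n^3 + 6*n^2 - n - 6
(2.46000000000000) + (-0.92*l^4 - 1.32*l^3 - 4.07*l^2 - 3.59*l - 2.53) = -0.92*l^4 - 1.32*l^3 - 4.07*l^2 - 3.59*l - 0.0699999999999998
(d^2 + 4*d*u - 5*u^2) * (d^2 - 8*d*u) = d^4 - 4*d^3*u - 37*d^2*u^2 + 40*d*u^3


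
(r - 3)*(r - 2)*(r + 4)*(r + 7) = r^4 + 6*r^3 - 21*r^2 - 74*r + 168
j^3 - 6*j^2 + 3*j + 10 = (j - 5)*(j - 2)*(j + 1)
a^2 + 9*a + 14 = (a + 2)*(a + 7)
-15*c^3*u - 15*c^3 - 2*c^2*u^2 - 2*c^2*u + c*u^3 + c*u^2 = (-5*c + u)*(3*c + u)*(c*u + c)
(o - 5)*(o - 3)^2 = o^3 - 11*o^2 + 39*o - 45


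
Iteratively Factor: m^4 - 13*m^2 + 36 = (m + 2)*(m^3 - 2*m^2 - 9*m + 18) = (m - 3)*(m + 2)*(m^2 + m - 6) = (m - 3)*(m - 2)*(m + 2)*(m + 3)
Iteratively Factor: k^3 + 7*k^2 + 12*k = (k + 3)*(k^2 + 4*k) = k*(k + 3)*(k + 4)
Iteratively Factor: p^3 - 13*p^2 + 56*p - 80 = (p - 4)*(p^2 - 9*p + 20) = (p - 4)^2*(p - 5)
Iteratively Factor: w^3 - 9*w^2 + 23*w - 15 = (w - 1)*(w^2 - 8*w + 15) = (w - 3)*(w - 1)*(w - 5)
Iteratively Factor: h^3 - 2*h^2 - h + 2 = (h + 1)*(h^2 - 3*h + 2) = (h - 1)*(h + 1)*(h - 2)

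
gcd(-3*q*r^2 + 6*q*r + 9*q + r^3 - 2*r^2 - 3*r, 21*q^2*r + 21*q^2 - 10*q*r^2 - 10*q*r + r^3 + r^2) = 3*q*r + 3*q - r^2 - r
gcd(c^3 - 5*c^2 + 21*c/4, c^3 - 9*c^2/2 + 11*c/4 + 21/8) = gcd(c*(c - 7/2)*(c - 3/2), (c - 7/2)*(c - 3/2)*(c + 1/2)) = c^2 - 5*c + 21/4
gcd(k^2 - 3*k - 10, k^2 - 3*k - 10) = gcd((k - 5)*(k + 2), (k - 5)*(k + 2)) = k^2 - 3*k - 10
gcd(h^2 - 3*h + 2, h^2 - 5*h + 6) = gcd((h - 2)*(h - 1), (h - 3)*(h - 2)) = h - 2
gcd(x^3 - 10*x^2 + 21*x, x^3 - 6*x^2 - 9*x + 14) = x - 7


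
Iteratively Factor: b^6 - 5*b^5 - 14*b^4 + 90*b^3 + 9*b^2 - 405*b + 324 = (b - 3)*(b^5 - 2*b^4 - 20*b^3 + 30*b^2 + 99*b - 108) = (b - 4)*(b - 3)*(b^4 + 2*b^3 - 12*b^2 - 18*b + 27) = (b - 4)*(b - 3)*(b - 1)*(b^3 + 3*b^2 - 9*b - 27) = (b - 4)*(b - 3)*(b - 1)*(b + 3)*(b^2 - 9) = (b - 4)*(b - 3)*(b - 1)*(b + 3)^2*(b - 3)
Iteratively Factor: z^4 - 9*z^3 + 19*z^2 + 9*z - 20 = (z - 4)*(z^3 - 5*z^2 - z + 5) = (z - 5)*(z - 4)*(z^2 - 1) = (z - 5)*(z - 4)*(z + 1)*(z - 1)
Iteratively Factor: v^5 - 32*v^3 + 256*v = (v)*(v^4 - 32*v^2 + 256) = v*(v - 4)*(v^3 + 4*v^2 - 16*v - 64) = v*(v - 4)*(v + 4)*(v^2 - 16) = v*(v - 4)^2*(v + 4)*(v + 4)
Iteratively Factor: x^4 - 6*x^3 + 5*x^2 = (x - 5)*(x^3 - x^2) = x*(x - 5)*(x^2 - x) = x*(x - 5)*(x - 1)*(x)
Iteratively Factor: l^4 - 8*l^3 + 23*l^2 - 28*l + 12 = (l - 1)*(l^3 - 7*l^2 + 16*l - 12) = (l - 3)*(l - 1)*(l^2 - 4*l + 4) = (l - 3)*(l - 2)*(l - 1)*(l - 2)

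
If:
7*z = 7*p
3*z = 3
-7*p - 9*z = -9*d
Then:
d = 16/9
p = 1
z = 1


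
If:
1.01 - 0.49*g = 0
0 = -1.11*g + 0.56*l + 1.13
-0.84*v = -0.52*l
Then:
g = 2.06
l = 2.07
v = 1.28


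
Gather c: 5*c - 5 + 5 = 5*c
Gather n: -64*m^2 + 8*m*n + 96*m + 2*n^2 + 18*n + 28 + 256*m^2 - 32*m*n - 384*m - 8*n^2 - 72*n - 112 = 192*m^2 - 288*m - 6*n^2 + n*(-24*m - 54) - 84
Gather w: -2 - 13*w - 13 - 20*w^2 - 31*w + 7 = -20*w^2 - 44*w - 8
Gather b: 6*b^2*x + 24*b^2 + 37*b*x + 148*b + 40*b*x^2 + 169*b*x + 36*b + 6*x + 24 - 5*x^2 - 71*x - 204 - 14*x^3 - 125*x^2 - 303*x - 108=b^2*(6*x + 24) + b*(40*x^2 + 206*x + 184) - 14*x^3 - 130*x^2 - 368*x - 288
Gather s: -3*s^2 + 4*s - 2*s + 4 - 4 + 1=-3*s^2 + 2*s + 1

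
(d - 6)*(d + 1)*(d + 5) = d^3 - 31*d - 30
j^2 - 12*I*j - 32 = (j - 8*I)*(j - 4*I)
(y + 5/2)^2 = y^2 + 5*y + 25/4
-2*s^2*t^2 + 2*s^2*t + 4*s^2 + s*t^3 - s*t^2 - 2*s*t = (-2*s + t)*(t - 2)*(s*t + s)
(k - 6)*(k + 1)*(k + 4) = k^3 - k^2 - 26*k - 24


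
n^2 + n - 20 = (n - 4)*(n + 5)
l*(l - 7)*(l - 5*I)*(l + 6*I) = l^4 - 7*l^3 + I*l^3 + 30*l^2 - 7*I*l^2 - 210*l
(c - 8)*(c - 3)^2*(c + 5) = c^4 - 9*c^3 - 13*c^2 + 213*c - 360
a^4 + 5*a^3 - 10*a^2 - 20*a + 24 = (a - 2)*(a - 1)*(a + 2)*(a + 6)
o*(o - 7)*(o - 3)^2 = o^4 - 13*o^3 + 51*o^2 - 63*o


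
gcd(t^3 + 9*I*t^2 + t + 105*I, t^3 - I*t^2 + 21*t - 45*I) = t^2 + 2*I*t + 15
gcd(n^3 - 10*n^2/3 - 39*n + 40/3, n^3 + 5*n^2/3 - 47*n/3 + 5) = n^2 + 14*n/3 - 5/3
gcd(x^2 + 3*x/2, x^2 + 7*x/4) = x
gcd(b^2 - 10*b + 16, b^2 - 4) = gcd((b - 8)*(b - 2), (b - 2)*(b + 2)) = b - 2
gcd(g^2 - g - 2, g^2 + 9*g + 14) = 1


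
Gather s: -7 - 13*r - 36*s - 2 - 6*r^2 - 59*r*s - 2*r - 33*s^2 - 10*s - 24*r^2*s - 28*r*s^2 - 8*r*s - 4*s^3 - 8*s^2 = -6*r^2 - 15*r - 4*s^3 + s^2*(-28*r - 41) + s*(-24*r^2 - 67*r - 46) - 9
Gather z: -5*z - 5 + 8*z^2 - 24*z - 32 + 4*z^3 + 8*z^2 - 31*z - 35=4*z^3 + 16*z^2 - 60*z - 72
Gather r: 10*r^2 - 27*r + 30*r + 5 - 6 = 10*r^2 + 3*r - 1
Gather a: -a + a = 0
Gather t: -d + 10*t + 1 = -d + 10*t + 1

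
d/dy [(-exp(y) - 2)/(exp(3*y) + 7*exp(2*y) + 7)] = ((exp(y) + 2)*(3*exp(y) + 14)*exp(y) - exp(3*y) - 7*exp(2*y) - 7)*exp(y)/(exp(3*y) + 7*exp(2*y) + 7)^2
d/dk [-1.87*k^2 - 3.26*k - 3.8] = -3.74*k - 3.26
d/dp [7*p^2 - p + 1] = 14*p - 1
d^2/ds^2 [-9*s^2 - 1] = -18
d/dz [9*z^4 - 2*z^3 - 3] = z^2*(36*z - 6)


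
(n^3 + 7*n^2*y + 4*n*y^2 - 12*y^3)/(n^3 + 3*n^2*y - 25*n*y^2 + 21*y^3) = (-n^2 - 8*n*y - 12*y^2)/(-n^2 - 4*n*y + 21*y^2)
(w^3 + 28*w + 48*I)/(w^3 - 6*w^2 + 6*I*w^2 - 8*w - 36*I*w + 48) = (w - 6*I)/(w - 6)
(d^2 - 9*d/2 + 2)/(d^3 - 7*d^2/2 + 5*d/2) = (2*d^2 - 9*d + 4)/(d*(2*d^2 - 7*d + 5))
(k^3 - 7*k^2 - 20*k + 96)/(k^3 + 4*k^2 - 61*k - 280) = (k^2 + k - 12)/(k^2 + 12*k + 35)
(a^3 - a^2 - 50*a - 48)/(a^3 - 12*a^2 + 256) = (a^2 + 7*a + 6)/(a^2 - 4*a - 32)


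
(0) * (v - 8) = 0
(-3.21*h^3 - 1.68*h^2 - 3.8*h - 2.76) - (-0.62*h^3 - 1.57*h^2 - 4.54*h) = -2.59*h^3 - 0.11*h^2 + 0.74*h - 2.76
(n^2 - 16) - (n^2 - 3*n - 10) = 3*n - 6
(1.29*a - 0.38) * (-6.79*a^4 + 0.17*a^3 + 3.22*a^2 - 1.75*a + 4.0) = -8.7591*a^5 + 2.7995*a^4 + 4.0892*a^3 - 3.4811*a^2 + 5.825*a - 1.52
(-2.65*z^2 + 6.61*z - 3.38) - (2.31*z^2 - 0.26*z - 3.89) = -4.96*z^2 + 6.87*z + 0.51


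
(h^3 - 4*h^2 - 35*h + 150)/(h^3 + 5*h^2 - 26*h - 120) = (h - 5)/(h + 4)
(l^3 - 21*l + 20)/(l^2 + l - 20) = l - 1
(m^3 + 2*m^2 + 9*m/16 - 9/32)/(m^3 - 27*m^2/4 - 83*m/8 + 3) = (m + 3/4)/(m - 8)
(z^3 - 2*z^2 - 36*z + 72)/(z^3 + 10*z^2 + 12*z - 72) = (z - 6)/(z + 6)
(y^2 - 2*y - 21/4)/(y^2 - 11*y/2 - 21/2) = (y - 7/2)/(y - 7)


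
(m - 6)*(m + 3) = m^2 - 3*m - 18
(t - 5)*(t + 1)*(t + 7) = t^3 + 3*t^2 - 33*t - 35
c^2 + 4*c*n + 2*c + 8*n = (c + 2)*(c + 4*n)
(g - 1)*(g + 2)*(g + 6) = g^3 + 7*g^2 + 4*g - 12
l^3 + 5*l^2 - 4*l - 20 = (l - 2)*(l + 2)*(l + 5)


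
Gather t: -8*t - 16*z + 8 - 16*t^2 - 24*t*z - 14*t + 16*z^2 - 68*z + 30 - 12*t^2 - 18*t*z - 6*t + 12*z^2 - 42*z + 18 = -28*t^2 + t*(-42*z - 28) + 28*z^2 - 126*z + 56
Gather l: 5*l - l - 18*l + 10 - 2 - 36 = -14*l - 28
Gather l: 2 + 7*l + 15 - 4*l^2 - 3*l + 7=-4*l^2 + 4*l + 24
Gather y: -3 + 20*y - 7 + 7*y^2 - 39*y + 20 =7*y^2 - 19*y + 10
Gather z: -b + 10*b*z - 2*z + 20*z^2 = -b + 20*z^2 + z*(10*b - 2)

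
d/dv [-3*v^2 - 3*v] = -6*v - 3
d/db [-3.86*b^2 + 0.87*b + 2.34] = 0.87 - 7.72*b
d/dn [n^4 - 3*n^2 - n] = 4*n^3 - 6*n - 1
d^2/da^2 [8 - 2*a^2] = -4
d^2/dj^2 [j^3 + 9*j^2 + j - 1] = 6*j + 18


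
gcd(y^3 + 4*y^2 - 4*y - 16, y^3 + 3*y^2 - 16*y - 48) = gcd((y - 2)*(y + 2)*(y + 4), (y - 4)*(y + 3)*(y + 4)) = y + 4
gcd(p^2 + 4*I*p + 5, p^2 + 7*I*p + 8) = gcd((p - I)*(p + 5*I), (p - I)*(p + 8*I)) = p - I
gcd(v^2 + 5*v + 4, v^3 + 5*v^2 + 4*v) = v^2 + 5*v + 4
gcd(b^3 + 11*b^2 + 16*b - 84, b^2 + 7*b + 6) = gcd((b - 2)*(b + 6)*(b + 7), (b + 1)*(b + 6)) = b + 6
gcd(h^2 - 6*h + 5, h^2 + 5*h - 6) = h - 1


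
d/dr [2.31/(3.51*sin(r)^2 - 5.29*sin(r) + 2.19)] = (12.2199 - 16.2162*sin(r))*cos(r)/(3.51*sin(r)^2 - 5.29*sin(r) + 2.19)^2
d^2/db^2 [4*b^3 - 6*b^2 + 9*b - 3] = 24*b - 12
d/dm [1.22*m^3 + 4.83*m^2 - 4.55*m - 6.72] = 3.66*m^2 + 9.66*m - 4.55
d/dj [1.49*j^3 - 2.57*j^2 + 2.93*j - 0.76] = 4.47*j^2 - 5.14*j + 2.93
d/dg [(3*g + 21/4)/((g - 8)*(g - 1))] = 3*(-4*g^2 - 14*g + 95)/(4*(g^4 - 18*g^3 + 97*g^2 - 144*g + 64))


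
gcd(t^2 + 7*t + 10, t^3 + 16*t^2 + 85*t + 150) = t + 5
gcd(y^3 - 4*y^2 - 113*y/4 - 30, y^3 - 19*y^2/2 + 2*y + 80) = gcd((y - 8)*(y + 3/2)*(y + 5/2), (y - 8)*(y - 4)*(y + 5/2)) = y^2 - 11*y/2 - 20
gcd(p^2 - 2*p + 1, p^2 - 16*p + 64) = 1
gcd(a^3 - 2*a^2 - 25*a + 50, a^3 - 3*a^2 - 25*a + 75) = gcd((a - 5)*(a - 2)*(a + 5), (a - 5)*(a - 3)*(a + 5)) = a^2 - 25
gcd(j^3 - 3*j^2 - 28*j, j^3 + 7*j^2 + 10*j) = j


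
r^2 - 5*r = r*(r - 5)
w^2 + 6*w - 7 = (w - 1)*(w + 7)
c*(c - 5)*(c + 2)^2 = c^4 - c^3 - 16*c^2 - 20*c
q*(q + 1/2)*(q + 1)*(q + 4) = q^4 + 11*q^3/2 + 13*q^2/2 + 2*q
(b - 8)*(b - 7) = b^2 - 15*b + 56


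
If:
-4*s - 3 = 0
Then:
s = -3/4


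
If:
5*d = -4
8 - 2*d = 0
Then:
No Solution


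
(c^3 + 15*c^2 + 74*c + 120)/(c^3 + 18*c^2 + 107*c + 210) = (c + 4)/(c + 7)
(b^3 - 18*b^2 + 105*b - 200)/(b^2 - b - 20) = (b^2 - 13*b + 40)/(b + 4)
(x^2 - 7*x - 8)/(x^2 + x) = (x - 8)/x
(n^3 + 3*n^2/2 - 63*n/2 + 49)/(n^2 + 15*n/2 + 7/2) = (2*n^2 - 11*n + 14)/(2*n + 1)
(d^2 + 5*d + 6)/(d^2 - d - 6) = (d + 3)/(d - 3)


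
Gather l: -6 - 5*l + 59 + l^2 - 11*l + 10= l^2 - 16*l + 63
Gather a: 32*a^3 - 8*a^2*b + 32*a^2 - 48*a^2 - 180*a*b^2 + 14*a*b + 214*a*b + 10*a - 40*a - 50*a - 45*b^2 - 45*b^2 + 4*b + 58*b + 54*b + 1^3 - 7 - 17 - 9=32*a^3 + a^2*(-8*b - 16) + a*(-180*b^2 + 228*b - 80) - 90*b^2 + 116*b - 32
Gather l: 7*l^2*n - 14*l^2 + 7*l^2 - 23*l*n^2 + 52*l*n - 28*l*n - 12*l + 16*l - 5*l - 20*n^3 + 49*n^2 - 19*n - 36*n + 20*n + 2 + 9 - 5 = l^2*(7*n - 7) + l*(-23*n^2 + 24*n - 1) - 20*n^3 + 49*n^2 - 35*n + 6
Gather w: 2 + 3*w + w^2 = w^2 + 3*w + 2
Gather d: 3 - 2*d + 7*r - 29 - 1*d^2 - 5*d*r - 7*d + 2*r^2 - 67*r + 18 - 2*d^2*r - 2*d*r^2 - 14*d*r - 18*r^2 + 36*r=d^2*(-2*r - 1) + d*(-2*r^2 - 19*r - 9) - 16*r^2 - 24*r - 8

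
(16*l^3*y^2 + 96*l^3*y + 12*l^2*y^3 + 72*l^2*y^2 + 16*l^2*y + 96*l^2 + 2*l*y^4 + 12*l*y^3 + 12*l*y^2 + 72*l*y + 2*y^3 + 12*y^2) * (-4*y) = -64*l^3*y^3 - 384*l^3*y^2 - 48*l^2*y^4 - 288*l^2*y^3 - 64*l^2*y^2 - 384*l^2*y - 8*l*y^5 - 48*l*y^4 - 48*l*y^3 - 288*l*y^2 - 8*y^4 - 48*y^3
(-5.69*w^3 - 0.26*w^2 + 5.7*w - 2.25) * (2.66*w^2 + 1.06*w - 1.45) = -15.1354*w^5 - 6.723*w^4 + 23.1369*w^3 + 0.434*w^2 - 10.65*w + 3.2625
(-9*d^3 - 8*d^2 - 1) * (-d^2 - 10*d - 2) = 9*d^5 + 98*d^4 + 98*d^3 + 17*d^2 + 10*d + 2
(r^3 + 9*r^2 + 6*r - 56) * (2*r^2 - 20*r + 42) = 2*r^5 - 2*r^4 - 126*r^3 + 146*r^2 + 1372*r - 2352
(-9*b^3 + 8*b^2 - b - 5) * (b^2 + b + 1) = -9*b^5 - b^4 - 2*b^3 + 2*b^2 - 6*b - 5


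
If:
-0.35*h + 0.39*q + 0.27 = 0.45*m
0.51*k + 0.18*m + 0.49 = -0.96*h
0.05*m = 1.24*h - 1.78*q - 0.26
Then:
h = 1.4257167680278*q + 0.226759339704605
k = -2.59821127408392*q - 1.53714246776034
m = 0.423631624674196 - 0.242224152910513*q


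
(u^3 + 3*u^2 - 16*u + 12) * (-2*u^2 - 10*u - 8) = -2*u^5 - 16*u^4 - 6*u^3 + 112*u^2 + 8*u - 96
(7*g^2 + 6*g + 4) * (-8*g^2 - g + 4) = -56*g^4 - 55*g^3 - 10*g^2 + 20*g + 16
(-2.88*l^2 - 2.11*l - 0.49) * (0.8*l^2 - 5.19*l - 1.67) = -2.304*l^4 + 13.2592*l^3 + 15.3685*l^2 + 6.0668*l + 0.8183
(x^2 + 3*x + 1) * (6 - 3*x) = -3*x^3 - 3*x^2 + 15*x + 6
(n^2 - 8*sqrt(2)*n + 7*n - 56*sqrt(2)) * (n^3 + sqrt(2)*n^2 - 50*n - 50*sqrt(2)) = n^5 - 7*sqrt(2)*n^4 + 7*n^4 - 49*sqrt(2)*n^3 - 66*n^3 - 462*n^2 + 350*sqrt(2)*n^2 + 800*n + 2450*sqrt(2)*n + 5600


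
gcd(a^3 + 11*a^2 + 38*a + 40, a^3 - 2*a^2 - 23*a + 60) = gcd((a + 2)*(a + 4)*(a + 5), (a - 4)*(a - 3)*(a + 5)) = a + 5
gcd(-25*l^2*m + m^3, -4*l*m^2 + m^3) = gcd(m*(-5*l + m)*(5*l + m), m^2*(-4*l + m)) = m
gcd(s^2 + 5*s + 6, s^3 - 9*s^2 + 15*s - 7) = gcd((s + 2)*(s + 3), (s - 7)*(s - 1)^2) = 1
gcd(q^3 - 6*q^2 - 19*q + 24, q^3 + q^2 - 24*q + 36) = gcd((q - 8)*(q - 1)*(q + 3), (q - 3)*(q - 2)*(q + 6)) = 1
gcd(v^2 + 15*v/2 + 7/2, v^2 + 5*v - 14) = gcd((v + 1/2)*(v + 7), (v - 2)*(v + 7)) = v + 7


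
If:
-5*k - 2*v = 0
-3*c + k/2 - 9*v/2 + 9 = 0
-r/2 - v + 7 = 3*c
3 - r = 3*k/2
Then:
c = 283/204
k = -7/17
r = 123/34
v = 35/34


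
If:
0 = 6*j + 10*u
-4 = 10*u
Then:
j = 2/3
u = -2/5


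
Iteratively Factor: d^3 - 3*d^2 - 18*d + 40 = (d - 5)*(d^2 + 2*d - 8) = (d - 5)*(d + 4)*(d - 2)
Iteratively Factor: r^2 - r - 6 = (r + 2)*(r - 3)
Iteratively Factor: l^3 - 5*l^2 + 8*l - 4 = (l - 2)*(l^2 - 3*l + 2) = (l - 2)^2*(l - 1)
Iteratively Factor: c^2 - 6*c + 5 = (c - 1)*(c - 5)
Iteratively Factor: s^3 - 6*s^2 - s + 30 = (s + 2)*(s^2 - 8*s + 15) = (s - 3)*(s + 2)*(s - 5)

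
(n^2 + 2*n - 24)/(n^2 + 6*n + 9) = (n^2 + 2*n - 24)/(n^2 + 6*n + 9)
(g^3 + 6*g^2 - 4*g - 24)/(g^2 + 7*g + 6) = (g^2 - 4)/(g + 1)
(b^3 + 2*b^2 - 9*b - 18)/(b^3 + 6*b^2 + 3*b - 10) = (b^2 - 9)/(b^2 + 4*b - 5)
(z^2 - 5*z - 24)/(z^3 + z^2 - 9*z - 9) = (z - 8)/(z^2 - 2*z - 3)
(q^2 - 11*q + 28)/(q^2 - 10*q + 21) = (q - 4)/(q - 3)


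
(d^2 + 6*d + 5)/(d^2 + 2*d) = (d^2 + 6*d + 5)/(d*(d + 2))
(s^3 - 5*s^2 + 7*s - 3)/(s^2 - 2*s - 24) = (-s^3 + 5*s^2 - 7*s + 3)/(-s^2 + 2*s + 24)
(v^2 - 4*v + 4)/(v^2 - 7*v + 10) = (v - 2)/(v - 5)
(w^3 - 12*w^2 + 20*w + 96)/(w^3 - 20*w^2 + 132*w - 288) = (w + 2)/(w - 6)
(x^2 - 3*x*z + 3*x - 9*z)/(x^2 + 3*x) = (x - 3*z)/x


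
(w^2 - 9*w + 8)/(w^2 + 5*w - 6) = (w - 8)/(w + 6)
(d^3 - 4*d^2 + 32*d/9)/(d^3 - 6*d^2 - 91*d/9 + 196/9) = d*(3*d - 8)/(3*d^2 - 14*d - 49)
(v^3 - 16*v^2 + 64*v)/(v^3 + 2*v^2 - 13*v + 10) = v*(v^2 - 16*v + 64)/(v^3 + 2*v^2 - 13*v + 10)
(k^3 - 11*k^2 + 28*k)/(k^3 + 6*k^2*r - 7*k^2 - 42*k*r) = (k - 4)/(k + 6*r)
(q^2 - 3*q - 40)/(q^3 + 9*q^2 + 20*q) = (q - 8)/(q*(q + 4))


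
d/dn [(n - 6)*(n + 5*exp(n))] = n + (n - 6)*(5*exp(n) + 1) + 5*exp(n)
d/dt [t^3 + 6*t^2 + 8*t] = 3*t^2 + 12*t + 8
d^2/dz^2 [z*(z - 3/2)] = 2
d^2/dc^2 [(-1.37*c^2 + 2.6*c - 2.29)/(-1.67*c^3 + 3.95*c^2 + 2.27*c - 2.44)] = (7.641586*c^6 - 43.50684*c^5 + 210.70557*c^4 - 445.264314*c^3 + 368.649504*c^2 - 83.140842*c + 55.253426)/(4.657463*c^9 - 33.048465*c^8 + 59.176116*c^7 + 48.629203*c^6 - 177.009756*c^5 - 2.35034099999999*c^4 + 149.400013*c^3 - 32.830932*c^2 - 40.544016*c + 14.526784)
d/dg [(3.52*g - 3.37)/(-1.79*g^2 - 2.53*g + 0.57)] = (6.3008*g^2 - 12.0646*g - 6.5197)/(3.2041*g^4 + 9.0574*g^3 + 4.3603*g^2 - 2.8842*g + 0.3249)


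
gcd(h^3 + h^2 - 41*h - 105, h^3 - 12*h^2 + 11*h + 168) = h^2 - 4*h - 21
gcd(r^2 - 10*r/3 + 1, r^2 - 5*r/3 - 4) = r - 3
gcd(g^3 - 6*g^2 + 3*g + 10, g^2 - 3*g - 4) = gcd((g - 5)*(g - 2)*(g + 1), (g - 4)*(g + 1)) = g + 1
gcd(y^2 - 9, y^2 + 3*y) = y + 3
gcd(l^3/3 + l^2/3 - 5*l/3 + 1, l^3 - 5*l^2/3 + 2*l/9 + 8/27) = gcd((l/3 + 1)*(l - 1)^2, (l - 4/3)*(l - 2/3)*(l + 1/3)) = 1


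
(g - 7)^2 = g^2 - 14*g + 49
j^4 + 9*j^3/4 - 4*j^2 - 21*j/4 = j*(j - 7/4)*(j + 1)*(j + 3)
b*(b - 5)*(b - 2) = b^3 - 7*b^2 + 10*b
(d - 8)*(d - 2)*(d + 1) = d^3 - 9*d^2 + 6*d + 16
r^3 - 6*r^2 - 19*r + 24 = (r - 8)*(r - 1)*(r + 3)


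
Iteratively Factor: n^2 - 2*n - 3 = (n + 1)*(n - 3)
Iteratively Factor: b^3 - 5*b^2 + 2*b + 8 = (b - 2)*(b^2 - 3*b - 4) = (b - 4)*(b - 2)*(b + 1)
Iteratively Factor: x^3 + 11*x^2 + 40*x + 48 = (x + 3)*(x^2 + 8*x + 16) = (x + 3)*(x + 4)*(x + 4)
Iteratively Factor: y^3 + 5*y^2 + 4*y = (y + 4)*(y^2 + y) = (y + 1)*(y + 4)*(y)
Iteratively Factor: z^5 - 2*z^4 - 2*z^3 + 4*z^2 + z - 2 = (z - 1)*(z^4 - z^3 - 3*z^2 + z + 2) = (z - 1)*(z + 1)*(z^3 - 2*z^2 - z + 2) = (z - 1)*(z + 1)^2*(z^2 - 3*z + 2) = (z - 1)^2*(z + 1)^2*(z - 2)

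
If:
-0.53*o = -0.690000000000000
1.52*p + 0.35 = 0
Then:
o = 1.30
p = -0.23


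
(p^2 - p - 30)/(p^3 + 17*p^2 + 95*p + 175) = (p - 6)/(p^2 + 12*p + 35)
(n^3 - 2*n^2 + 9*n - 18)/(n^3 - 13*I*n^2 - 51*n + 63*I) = (n^2 + n*(-2 + 3*I) - 6*I)/(n^2 - 10*I*n - 21)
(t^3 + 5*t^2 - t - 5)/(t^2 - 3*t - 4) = (t^2 + 4*t - 5)/(t - 4)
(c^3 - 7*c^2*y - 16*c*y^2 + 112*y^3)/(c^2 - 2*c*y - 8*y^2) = (c^2 - 3*c*y - 28*y^2)/(c + 2*y)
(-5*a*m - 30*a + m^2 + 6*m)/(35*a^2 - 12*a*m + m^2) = (-m - 6)/(7*a - m)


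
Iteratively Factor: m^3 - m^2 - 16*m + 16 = (m - 1)*(m^2 - 16) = (m - 4)*(m - 1)*(m + 4)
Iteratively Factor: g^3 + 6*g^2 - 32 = (g + 4)*(g^2 + 2*g - 8) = (g - 2)*(g + 4)*(g + 4)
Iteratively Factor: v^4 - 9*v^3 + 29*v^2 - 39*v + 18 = (v - 1)*(v^3 - 8*v^2 + 21*v - 18) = (v - 3)*(v - 1)*(v^2 - 5*v + 6) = (v - 3)*(v - 2)*(v - 1)*(v - 3)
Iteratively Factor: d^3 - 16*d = (d)*(d^2 - 16) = d*(d - 4)*(d + 4)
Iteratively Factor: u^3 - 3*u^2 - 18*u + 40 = (u + 4)*(u^2 - 7*u + 10) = (u - 2)*(u + 4)*(u - 5)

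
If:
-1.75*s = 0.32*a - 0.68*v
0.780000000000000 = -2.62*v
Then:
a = -5.46875*s - 0.63263358778626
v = -0.30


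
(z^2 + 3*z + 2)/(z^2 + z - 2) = (z + 1)/(z - 1)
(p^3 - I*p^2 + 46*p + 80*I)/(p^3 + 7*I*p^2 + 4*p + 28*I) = (p^2 - 3*I*p + 40)/(p^2 + 5*I*p + 14)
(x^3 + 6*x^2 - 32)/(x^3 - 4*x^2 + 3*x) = (x^3 + 6*x^2 - 32)/(x*(x^2 - 4*x + 3))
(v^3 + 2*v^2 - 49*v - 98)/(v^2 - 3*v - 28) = (v^2 + 9*v + 14)/(v + 4)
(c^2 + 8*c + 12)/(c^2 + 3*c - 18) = (c + 2)/(c - 3)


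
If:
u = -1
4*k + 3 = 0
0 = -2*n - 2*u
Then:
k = -3/4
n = 1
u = -1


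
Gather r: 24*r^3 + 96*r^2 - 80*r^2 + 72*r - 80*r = 24*r^3 + 16*r^2 - 8*r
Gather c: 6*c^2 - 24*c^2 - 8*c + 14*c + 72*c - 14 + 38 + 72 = -18*c^2 + 78*c + 96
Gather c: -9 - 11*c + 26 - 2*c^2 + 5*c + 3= -2*c^2 - 6*c + 20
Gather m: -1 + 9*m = 9*m - 1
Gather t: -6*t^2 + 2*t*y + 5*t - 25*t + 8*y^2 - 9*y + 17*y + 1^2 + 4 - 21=-6*t^2 + t*(2*y - 20) + 8*y^2 + 8*y - 16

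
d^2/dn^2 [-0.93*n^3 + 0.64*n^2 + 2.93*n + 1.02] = 1.28 - 5.58*n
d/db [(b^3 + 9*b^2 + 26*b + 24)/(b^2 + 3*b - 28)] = (b^4 + 6*b^3 - 83*b^2 - 552*b - 800)/(b^4 + 6*b^3 - 47*b^2 - 168*b + 784)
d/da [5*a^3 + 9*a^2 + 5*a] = 15*a^2 + 18*a + 5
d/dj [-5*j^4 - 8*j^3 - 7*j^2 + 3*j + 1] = -20*j^3 - 24*j^2 - 14*j + 3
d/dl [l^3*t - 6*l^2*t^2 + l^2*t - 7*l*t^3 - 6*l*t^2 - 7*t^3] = t*(3*l^2 - 12*l*t + 2*l - 7*t^2 - 6*t)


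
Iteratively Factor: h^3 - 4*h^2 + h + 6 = (h - 3)*(h^2 - h - 2) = (h - 3)*(h - 2)*(h + 1)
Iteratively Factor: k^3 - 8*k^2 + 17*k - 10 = (k - 1)*(k^2 - 7*k + 10) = (k - 2)*(k - 1)*(k - 5)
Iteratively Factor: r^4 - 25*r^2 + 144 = (r + 3)*(r^3 - 3*r^2 - 16*r + 48) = (r + 3)*(r + 4)*(r^2 - 7*r + 12) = (r - 3)*(r + 3)*(r + 4)*(r - 4)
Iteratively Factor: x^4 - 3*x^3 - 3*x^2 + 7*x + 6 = (x + 1)*(x^3 - 4*x^2 + x + 6) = (x - 3)*(x + 1)*(x^2 - x - 2) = (x - 3)*(x - 2)*(x + 1)*(x + 1)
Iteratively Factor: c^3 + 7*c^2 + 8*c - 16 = (c + 4)*(c^2 + 3*c - 4) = (c + 4)^2*(c - 1)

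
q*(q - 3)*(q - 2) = q^3 - 5*q^2 + 6*q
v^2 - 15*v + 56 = (v - 8)*(v - 7)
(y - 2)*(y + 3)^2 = y^3 + 4*y^2 - 3*y - 18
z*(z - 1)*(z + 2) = z^3 + z^2 - 2*z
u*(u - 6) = u^2 - 6*u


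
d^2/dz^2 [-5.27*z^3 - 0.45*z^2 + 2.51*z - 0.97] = -31.62*z - 0.9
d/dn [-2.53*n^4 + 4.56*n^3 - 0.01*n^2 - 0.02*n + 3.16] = -10.12*n^3 + 13.68*n^2 - 0.02*n - 0.02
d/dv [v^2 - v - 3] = 2*v - 1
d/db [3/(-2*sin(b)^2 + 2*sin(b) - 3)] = 6*(sin(2*b) - cos(b))/(-2*sin(b) - cos(2*b) + 4)^2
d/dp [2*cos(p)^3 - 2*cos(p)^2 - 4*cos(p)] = 2*(-3*cos(p)^2 + 2*cos(p) + 2)*sin(p)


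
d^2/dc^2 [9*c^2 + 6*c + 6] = 18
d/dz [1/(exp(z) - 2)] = -exp(z)/(exp(z) - 2)^2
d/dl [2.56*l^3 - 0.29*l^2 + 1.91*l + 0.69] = 7.68*l^2 - 0.58*l + 1.91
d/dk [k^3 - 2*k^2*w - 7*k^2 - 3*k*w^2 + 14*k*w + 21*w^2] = 3*k^2 - 4*k*w - 14*k - 3*w^2 + 14*w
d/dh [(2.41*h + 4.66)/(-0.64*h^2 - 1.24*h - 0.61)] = (1.5424*h^2 + 5.9648*h + 4.3083)/(0.4096*h^4 + 1.5872*h^3 + 2.3184*h^2 + 1.5128*h + 0.3721)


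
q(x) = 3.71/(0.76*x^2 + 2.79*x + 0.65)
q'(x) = 3.71*(-1.52*x - 2.79)/(0.76*x^2 + 2.79*x + 0.65)^2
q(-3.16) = -6.43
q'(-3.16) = 22.41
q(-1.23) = -2.27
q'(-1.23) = -1.28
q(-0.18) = 21.52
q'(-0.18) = -314.02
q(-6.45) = 0.26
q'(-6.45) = 0.13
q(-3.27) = -10.70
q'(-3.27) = 67.30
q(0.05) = 4.69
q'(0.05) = -16.98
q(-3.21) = -7.81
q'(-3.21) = 34.38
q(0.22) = 2.85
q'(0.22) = -6.85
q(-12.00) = 0.05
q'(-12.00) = 0.01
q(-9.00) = 0.10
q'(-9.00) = 0.03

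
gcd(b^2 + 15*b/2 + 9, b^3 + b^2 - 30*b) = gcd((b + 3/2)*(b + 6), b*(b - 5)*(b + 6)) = b + 6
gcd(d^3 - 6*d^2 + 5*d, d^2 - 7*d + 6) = d - 1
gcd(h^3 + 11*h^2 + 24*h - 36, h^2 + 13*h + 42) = h + 6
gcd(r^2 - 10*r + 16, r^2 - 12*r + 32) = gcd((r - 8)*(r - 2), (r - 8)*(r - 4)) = r - 8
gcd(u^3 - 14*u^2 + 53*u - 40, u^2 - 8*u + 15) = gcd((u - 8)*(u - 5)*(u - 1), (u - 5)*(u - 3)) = u - 5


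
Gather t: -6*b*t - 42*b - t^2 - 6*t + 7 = -42*b - t^2 + t*(-6*b - 6) + 7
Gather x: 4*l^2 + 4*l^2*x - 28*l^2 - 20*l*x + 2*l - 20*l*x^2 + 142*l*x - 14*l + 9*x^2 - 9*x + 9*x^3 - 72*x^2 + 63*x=-24*l^2 - 12*l + 9*x^3 + x^2*(-20*l - 63) + x*(4*l^2 + 122*l + 54)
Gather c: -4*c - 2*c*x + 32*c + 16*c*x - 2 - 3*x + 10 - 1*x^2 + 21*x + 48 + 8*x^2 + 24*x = c*(14*x + 28) + 7*x^2 + 42*x + 56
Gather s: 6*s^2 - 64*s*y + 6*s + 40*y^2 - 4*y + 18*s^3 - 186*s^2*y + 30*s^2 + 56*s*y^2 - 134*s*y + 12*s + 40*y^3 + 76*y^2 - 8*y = 18*s^3 + s^2*(36 - 186*y) + s*(56*y^2 - 198*y + 18) + 40*y^3 + 116*y^2 - 12*y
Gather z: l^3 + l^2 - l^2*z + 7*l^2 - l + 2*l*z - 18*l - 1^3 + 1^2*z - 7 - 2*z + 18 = l^3 + 8*l^2 - 19*l + z*(-l^2 + 2*l - 1) + 10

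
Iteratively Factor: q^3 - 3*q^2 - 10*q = (q + 2)*(q^2 - 5*q) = q*(q + 2)*(q - 5)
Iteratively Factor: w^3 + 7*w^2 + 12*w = (w + 4)*(w^2 + 3*w) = (w + 3)*(w + 4)*(w)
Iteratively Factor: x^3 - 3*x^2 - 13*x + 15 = (x + 3)*(x^2 - 6*x + 5) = (x - 1)*(x + 3)*(x - 5)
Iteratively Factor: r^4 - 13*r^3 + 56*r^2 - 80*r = (r - 4)*(r^3 - 9*r^2 + 20*r) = (r - 4)^2*(r^2 - 5*r) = r*(r - 4)^2*(r - 5)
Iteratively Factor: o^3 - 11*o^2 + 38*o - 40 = (o - 5)*(o^2 - 6*o + 8) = (o - 5)*(o - 2)*(o - 4)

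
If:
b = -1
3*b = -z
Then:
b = -1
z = 3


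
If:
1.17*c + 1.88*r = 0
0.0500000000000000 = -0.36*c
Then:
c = -0.14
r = 0.09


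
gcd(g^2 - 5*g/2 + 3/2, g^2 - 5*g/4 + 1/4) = g - 1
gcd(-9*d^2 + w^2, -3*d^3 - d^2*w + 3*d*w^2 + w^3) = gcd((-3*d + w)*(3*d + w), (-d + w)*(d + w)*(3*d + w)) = 3*d + w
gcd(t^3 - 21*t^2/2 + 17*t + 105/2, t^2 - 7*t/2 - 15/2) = t^2 - 7*t/2 - 15/2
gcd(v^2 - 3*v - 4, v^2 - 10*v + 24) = v - 4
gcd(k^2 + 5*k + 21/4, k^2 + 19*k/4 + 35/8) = k + 7/2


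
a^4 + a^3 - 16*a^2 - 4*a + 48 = (a - 3)*(a - 2)*(a + 2)*(a + 4)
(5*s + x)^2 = 25*s^2 + 10*s*x + x^2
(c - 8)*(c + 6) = c^2 - 2*c - 48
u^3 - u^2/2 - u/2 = u*(u - 1)*(u + 1/2)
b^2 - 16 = (b - 4)*(b + 4)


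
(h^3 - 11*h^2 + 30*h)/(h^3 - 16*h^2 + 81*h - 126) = h*(h - 5)/(h^2 - 10*h + 21)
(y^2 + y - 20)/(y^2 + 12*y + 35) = (y - 4)/(y + 7)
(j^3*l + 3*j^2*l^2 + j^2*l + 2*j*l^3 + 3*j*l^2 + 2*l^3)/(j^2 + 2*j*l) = l*(j^2 + j*l + j + l)/j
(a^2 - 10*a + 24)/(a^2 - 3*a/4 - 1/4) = 4*(-a^2 + 10*a - 24)/(-4*a^2 + 3*a + 1)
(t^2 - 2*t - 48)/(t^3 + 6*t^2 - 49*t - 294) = (t - 8)/(t^2 - 49)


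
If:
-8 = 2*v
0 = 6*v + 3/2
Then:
No Solution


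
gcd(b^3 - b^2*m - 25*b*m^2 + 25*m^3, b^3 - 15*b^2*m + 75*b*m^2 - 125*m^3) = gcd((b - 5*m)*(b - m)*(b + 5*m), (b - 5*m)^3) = b - 5*m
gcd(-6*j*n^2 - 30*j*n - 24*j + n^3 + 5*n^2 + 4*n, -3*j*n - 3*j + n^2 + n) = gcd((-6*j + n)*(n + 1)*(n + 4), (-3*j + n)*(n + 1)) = n + 1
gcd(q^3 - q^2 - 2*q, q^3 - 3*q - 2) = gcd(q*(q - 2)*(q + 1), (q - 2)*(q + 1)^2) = q^2 - q - 2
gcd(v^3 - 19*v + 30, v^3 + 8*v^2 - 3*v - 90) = v^2 + 2*v - 15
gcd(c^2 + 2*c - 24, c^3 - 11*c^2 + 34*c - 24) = c - 4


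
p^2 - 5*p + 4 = (p - 4)*(p - 1)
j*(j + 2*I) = j^2 + 2*I*j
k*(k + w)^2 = k^3 + 2*k^2*w + k*w^2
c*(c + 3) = c^2 + 3*c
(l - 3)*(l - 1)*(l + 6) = l^3 + 2*l^2 - 21*l + 18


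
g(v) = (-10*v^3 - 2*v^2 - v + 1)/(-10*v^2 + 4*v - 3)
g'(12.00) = 1.00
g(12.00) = 12.60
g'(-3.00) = 0.98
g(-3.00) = -2.44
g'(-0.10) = -0.28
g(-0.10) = -0.31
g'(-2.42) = 0.97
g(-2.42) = -1.87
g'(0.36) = 2.18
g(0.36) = 0.03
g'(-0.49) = 0.29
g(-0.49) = -0.30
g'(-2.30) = 0.96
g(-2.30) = -1.76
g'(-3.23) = 0.98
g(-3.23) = -2.66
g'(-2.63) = 0.97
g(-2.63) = -2.08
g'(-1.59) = 0.91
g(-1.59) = -1.09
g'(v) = (20*v - 4)*(-10*v^3 - 2*v^2 - v + 1)/(-10*v^2 + 4*v - 3)^2 + (-30*v^2 - 4*v - 1)/(-10*v^2 + 4*v - 3)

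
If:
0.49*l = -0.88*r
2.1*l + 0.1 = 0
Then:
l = -0.05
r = 0.03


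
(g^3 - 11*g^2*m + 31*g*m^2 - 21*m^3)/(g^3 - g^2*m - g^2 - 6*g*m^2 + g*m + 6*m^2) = (g^2 - 8*g*m + 7*m^2)/(g^2 + 2*g*m - g - 2*m)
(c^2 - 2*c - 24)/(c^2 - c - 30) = (c + 4)/(c + 5)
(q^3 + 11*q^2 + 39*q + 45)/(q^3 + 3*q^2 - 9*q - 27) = (q + 5)/(q - 3)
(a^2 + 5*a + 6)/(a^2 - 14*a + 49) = (a^2 + 5*a + 6)/(a^2 - 14*a + 49)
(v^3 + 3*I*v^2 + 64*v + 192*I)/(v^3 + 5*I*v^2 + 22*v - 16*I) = (v^2 - 5*I*v + 24)/(v^2 - 3*I*v - 2)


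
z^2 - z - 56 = (z - 8)*(z + 7)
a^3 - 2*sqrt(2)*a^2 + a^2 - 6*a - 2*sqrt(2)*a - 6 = (a + 1)*(a - 3*sqrt(2))*(a + sqrt(2))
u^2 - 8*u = u*(u - 8)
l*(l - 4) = l^2 - 4*l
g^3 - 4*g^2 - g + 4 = (g - 4)*(g - 1)*(g + 1)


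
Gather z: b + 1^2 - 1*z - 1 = b - z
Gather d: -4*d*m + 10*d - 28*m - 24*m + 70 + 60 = d*(10 - 4*m) - 52*m + 130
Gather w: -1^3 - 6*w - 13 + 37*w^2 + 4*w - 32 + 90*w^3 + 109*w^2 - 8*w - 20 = 90*w^3 + 146*w^2 - 10*w - 66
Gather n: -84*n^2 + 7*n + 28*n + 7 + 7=-84*n^2 + 35*n + 14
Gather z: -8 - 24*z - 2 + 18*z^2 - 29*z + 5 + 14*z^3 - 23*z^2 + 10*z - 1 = 14*z^3 - 5*z^2 - 43*z - 6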